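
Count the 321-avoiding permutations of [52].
C_52 = 29869166945772625950142417512

These 321-avoiding permutations are counted by the Catalan number C_n = (1/(n + 1)) · C(2n, n). For n = 52: C_52 = (1/53) · C(104, 52) = 1583065848125949175357548128136/53 = 29869166945772625950142417512.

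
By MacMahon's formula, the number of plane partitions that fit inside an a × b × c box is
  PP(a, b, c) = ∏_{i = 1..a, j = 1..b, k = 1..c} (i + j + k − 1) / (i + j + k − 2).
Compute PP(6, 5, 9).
PP(6, 5, 9) = 72261531710368

Evaluate the triple product over i = 1..6, j = 1..5, k = 1..9. The factors are (2/1) · (3/2) · (4/3) · (5/4) · (6/5) · (7/6) · (8/7) · (9/8) · … (270 factors total). The numerators and denominators telescope so the product is an integer; carrying out the multiplication exactly gives PP(6, 5, 9) = 72261531710368.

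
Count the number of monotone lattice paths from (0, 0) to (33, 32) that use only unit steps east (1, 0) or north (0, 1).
Number of paths = 3609714217008132870

A monotone lattice path from (0, 0) to (33, 32) consists of 33 east steps and 32 north steps in some order, so it is determined by which 33 of the 65 steps are east. The count is C(65, 33) = 3609714217008132870.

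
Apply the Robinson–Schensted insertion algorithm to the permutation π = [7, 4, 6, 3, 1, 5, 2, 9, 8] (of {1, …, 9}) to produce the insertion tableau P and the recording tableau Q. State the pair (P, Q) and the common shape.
P = [1, 2, 8] / [3, 5, 9] / [4, 6] / [7];  Q = [1, 3, 8] / [2, 6, 9] / [4, 7] / [5];  common shape = (3, 3, 2, 1)

Row-insert the values π_1, π_2, … into P one at a time, bumping the leftmost entry strictly greater than the inserted value down to the next row. The recording tableau Q records, in position (i, j), the step at which that cell was added to P.
  Insert 7 (step 1): P = [7];  Q = [1]
  Insert 4 (step 2): P = [4] / [7];  Q = [1] / [2]
  Insert 6 (step 3): P = [4, 6] / [7];  Q = [1, 3] / [2]
  Insert 3 (step 4): P = [3, 6] / [4] / [7];  Q = [1, 3] / [2] / [4]
  Insert 1 (step 5): P = [1, 6] / [3] / [4] / [7];  Q = [1, 3] / [2] / [4] / [5]
  Insert 5 (step 6): P = [1, 5] / [3, 6] / [4] / [7];  Q = [1, 3] / [2, 6] / [4] / [5]
  Insert 2 (step 7): P = [1, 2] / [3, 5] / [4, 6] / [7];  Q = [1, 3] / [2, 6] / [4, 7] / [5]
  Insert 9 (step 8): P = [1, 2, 9] / [3, 5] / [4, 6] / [7];  Q = [1, 3, 8] / [2, 6] / [4, 7] / [5]
  Insert 8 (step 9): P = [1, 2, 8] / [3, 5, 9] / [4, 6] / [7];  Q = [1, 3, 8] / [2, 6, 9] / [4, 7] / [5]
Final shape: (3, 3, 2, 1).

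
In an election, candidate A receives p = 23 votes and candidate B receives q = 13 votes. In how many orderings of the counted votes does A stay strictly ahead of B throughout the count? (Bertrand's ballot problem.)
Strict-lead orderings = 641886000

Total orderings of the 36 votes with 23 for A: C(36, 23) = 2310789600. By the Bertrand ballot formula (Cycle Lemma / reflection principle), the number of orderings in which A is strictly ahead of B throughout is (p − q)/(p + q) · C(p + q, p) = (23 − 13)/(23 + 13) · 2310789600 = 641886000.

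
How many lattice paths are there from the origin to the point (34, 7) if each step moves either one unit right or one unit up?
Number of paths = 22481940

A monotone lattice path from (0, 0) to (34, 7) consists of 34 east steps and 7 north steps in some order, so it is determined by which 34 of the 41 steps are east. The count is C(41, 34) = 22481940.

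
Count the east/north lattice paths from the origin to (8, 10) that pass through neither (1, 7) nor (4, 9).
Number of paths = 39623

Inclusion–exclusion. Total paths: C(18, 8) = 43758. Through P₁: C(8, 1)·C(10, 7) = 960. Through P₂: C(13, 4)·C(5, 4) = 3575. Since P₁ is strictly southwest of P₂, a monotone path through both must visit P₁ then P₂; paths through both = C(8, 1)·C(5, 3)·C(5, 4) = 400. Avoid both = 43758 − 960 − 3575 + 400 = 39623.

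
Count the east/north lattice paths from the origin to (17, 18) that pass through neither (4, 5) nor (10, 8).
Number of paths = 2581924098

Inclusion–exclusion. Total paths: C(35, 17) = 4537567650. Through P₁: C(9, 4)·C(26, 13) = 1310475600. Through P₂: C(18, 10)·C(17, 7) = 851005584. Since P₁ is strictly southwest of P₂, a monotone path through both must visit P₁ then P₂; paths through both = C(9, 4)·C(9, 6)·C(17, 7) = 205837632. Avoid both = 4537567650 − 1310475600 − 851005584 + 205837632 = 2581924098.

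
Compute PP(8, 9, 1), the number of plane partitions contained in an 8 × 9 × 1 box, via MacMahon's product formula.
PP(8, 9, 1) = 24310

Evaluate the triple product over i = 1..8, j = 1..9, k = 1..1. The factors are (2/1) · (3/2) · (4/3) · (5/4) · (6/5) · (7/6) · (8/7) · (9/8) · … (72 factors total). The numerators and denominators telescope so the product is an integer; carrying out the multiplication exactly gives PP(8, 9, 1) = 24310.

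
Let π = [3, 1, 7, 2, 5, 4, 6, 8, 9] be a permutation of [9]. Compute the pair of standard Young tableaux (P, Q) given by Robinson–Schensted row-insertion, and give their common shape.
P = [1, 2, 4, 6, 8, 9] / [3, 5] / [7];  Q = [1, 3, 5, 7, 8, 9] / [2, 4] / [6];  common shape = (6, 2, 1)

Row-insert the values π_1, π_2, … into P one at a time, bumping the leftmost entry strictly greater than the inserted value down to the next row. The recording tableau Q records, in position (i, j), the step at which that cell was added to P.
  Insert 3 (step 1): P = [3];  Q = [1]
  Insert 1 (step 2): P = [1] / [3];  Q = [1] / [2]
  Insert 7 (step 3): P = [1, 7] / [3];  Q = [1, 3] / [2]
  Insert 2 (step 4): P = [1, 2] / [3, 7];  Q = [1, 3] / [2, 4]
  Insert 5 (step 5): P = [1, 2, 5] / [3, 7];  Q = [1, 3, 5] / [2, 4]
  Insert 4 (step 6): P = [1, 2, 4] / [3, 5] / [7];  Q = [1, 3, 5] / [2, 4] / [6]
  Insert 6 (step 7): P = [1, 2, 4, 6] / [3, 5] / [7];  Q = [1, 3, 5, 7] / [2, 4] / [6]
  Insert 8 (step 8): P = [1, 2, 4, 6, 8] / [3, 5] / [7];  Q = [1, 3, 5, 7, 8] / [2, 4] / [6]
  Insert 9 (step 9): P = [1, 2, 4, 6, 8, 9] / [3, 5] / [7];  Q = [1, 3, 5, 7, 8, 9] / [2, 4] / [6]
Final shape: (6, 2, 1).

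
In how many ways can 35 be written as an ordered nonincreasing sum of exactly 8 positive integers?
p(35, 8 parts) = 1527

Partitions of n into exactly k parts are in bijection with partitions of n − k into at most k parts (subtract 1 from each part). So p(35, exactly 8) = p(27, parts ≤ 8). Computing via the recurrence p(m, j) = p(m, j−1) + p(m−j, j) gives 1527.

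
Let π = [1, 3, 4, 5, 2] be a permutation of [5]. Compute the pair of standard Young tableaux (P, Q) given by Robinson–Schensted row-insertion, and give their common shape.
P = [1, 2, 4, 5] / [3];  Q = [1, 2, 3, 4] / [5];  common shape = (4, 1)

Row-insert the values π_1, π_2, … into P one at a time, bumping the leftmost entry strictly greater than the inserted value down to the next row. The recording tableau Q records, in position (i, j), the step at which that cell was added to P.
  Insert 1 (step 1): P = [1];  Q = [1]
  Insert 3 (step 2): P = [1, 3];  Q = [1, 2]
  Insert 4 (step 3): P = [1, 3, 4];  Q = [1, 2, 3]
  Insert 5 (step 4): P = [1, 3, 4, 5];  Q = [1, 2, 3, 4]
  Insert 2 (step 5): P = [1, 2, 4, 5] / [3];  Q = [1, 2, 3, 4] / [5]
Final shape: (4, 1).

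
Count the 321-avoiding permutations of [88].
C_88 = 64633260585762914370496637486146181462681535261000

These 321-avoiding permutations are counted by the Catalan number C_n = (1/(n + 1)) · C(2n, n). For n = 88: C_88 = (1/89) · C(176, 88) = 5752360192132899378974200736267010150178656638229000/89 = 64633260585762914370496637486146181462681535261000.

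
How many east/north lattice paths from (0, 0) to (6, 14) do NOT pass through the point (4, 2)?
Number of paths = 37395

Total paths from (0, 0) to (6, 14): C(20, 6) = 38760. Paths through (4, 2): (paths (0, 0) → (4, 2)) × (paths (4, 2) → (6, 14)) = C(6, 4) · C(14, 2) = 15 · 91 = 1365. Avoidance count = 38760 − 1365 = 37395.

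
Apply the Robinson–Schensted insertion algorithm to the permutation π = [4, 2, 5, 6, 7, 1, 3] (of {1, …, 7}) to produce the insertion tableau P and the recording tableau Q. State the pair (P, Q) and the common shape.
P = [1, 3, 6, 7] / [2, 5] / [4];  Q = [1, 3, 4, 5] / [2, 7] / [6];  common shape = (4, 2, 1)

Row-insert the values π_1, π_2, … into P one at a time, bumping the leftmost entry strictly greater than the inserted value down to the next row. The recording tableau Q records, in position (i, j), the step at which that cell was added to P.
  Insert 4 (step 1): P = [4];  Q = [1]
  Insert 2 (step 2): P = [2] / [4];  Q = [1] / [2]
  Insert 5 (step 3): P = [2, 5] / [4];  Q = [1, 3] / [2]
  Insert 6 (step 4): P = [2, 5, 6] / [4];  Q = [1, 3, 4] / [2]
  Insert 7 (step 5): P = [2, 5, 6, 7] / [4];  Q = [1, 3, 4, 5] / [2]
  Insert 1 (step 6): P = [1, 5, 6, 7] / [2] / [4];  Q = [1, 3, 4, 5] / [2] / [6]
  Insert 3 (step 7): P = [1, 3, 6, 7] / [2, 5] / [4];  Q = [1, 3, 4, 5] / [2, 7] / [6]
Final shape: (4, 2, 1).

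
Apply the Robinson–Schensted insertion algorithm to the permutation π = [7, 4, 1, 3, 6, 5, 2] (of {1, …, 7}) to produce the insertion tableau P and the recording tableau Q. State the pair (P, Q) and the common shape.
P = [1, 2, 5] / [3, 6] / [4] / [7];  Q = [1, 4, 5] / [2, 6] / [3] / [7];  common shape = (3, 2, 1, 1)

Row-insert the values π_1, π_2, … into P one at a time, bumping the leftmost entry strictly greater than the inserted value down to the next row. The recording tableau Q records, in position (i, j), the step at which that cell was added to P.
  Insert 7 (step 1): P = [7];  Q = [1]
  Insert 4 (step 2): P = [4] / [7];  Q = [1] / [2]
  Insert 1 (step 3): P = [1] / [4] / [7];  Q = [1] / [2] / [3]
  Insert 3 (step 4): P = [1, 3] / [4] / [7];  Q = [1, 4] / [2] / [3]
  Insert 6 (step 5): P = [1, 3, 6] / [4] / [7];  Q = [1, 4, 5] / [2] / [3]
  Insert 5 (step 6): P = [1, 3, 5] / [4, 6] / [7];  Q = [1, 4, 5] / [2, 6] / [3]
  Insert 2 (step 7): P = [1, 2, 5] / [3, 6] / [4] / [7];  Q = [1, 4, 5] / [2, 6] / [3] / [7]
Final shape: (3, 2, 1, 1).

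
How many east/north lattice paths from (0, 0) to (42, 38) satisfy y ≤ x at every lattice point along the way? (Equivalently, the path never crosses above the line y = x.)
Number of paths = 11324801179267241666000

By the reflection principle (André's argument), the number of monotone paths to (42, 38) with n ≤ m that never go above y = x is C(80, 42) − C(80, 43) = 97393290141698278327600 − 86068488962431036661600 = 11324801179267241666000.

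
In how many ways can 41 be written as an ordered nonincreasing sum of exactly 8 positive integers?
p(41, 8 parts) = 3828

Partitions of n into exactly k parts are in bijection with partitions of n − k into at most k parts (subtract 1 from each part). So p(41, exactly 8) = p(33, parts ≤ 8). Computing via the recurrence p(m, j) = p(m, j−1) + p(m−j, j) gives 3828.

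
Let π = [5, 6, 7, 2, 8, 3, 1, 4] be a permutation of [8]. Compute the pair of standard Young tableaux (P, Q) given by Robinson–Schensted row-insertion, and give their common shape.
P = [1, 3, 4, 8] / [2, 6, 7] / [5];  Q = [1, 2, 3, 5] / [4, 6, 8] / [7];  common shape = (4, 3, 1)

Row-insert the values π_1, π_2, … into P one at a time, bumping the leftmost entry strictly greater than the inserted value down to the next row. The recording tableau Q records, in position (i, j), the step at which that cell was added to P.
  Insert 5 (step 1): P = [5];  Q = [1]
  Insert 6 (step 2): P = [5, 6];  Q = [1, 2]
  Insert 7 (step 3): P = [5, 6, 7];  Q = [1, 2, 3]
  Insert 2 (step 4): P = [2, 6, 7] / [5];  Q = [1, 2, 3] / [4]
  Insert 8 (step 5): P = [2, 6, 7, 8] / [5];  Q = [1, 2, 3, 5] / [4]
  Insert 3 (step 6): P = [2, 3, 7, 8] / [5, 6];  Q = [1, 2, 3, 5] / [4, 6]
  Insert 1 (step 7): P = [1, 3, 7, 8] / [2, 6] / [5];  Q = [1, 2, 3, 5] / [4, 6] / [7]
  Insert 4 (step 8): P = [1, 3, 4, 8] / [2, 6, 7] / [5];  Q = [1, 2, 3, 5] / [4, 6, 8] / [7]
Final shape: (4, 3, 1).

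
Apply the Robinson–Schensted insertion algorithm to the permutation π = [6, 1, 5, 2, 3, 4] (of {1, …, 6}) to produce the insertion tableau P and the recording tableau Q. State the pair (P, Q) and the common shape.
P = [1, 2, 3, 4] / [5] / [6];  Q = [1, 3, 5, 6] / [2] / [4];  common shape = (4, 1, 1)

Row-insert the values π_1, π_2, … into P one at a time, bumping the leftmost entry strictly greater than the inserted value down to the next row. The recording tableau Q records, in position (i, j), the step at which that cell was added to P.
  Insert 6 (step 1): P = [6];  Q = [1]
  Insert 1 (step 2): P = [1] / [6];  Q = [1] / [2]
  Insert 5 (step 3): P = [1, 5] / [6];  Q = [1, 3] / [2]
  Insert 2 (step 4): P = [1, 2] / [5] / [6];  Q = [1, 3] / [2] / [4]
  Insert 3 (step 5): P = [1, 2, 3] / [5] / [6];  Q = [1, 3, 5] / [2] / [4]
  Insert 4 (step 6): P = [1, 2, 3, 4] / [5] / [6];  Q = [1, 3, 5, 6] / [2] / [4]
Final shape: (4, 1, 1).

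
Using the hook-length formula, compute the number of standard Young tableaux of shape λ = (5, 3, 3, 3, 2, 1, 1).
# SYT of shape (5, 3, 3, 3, 2, 1, 1) = 6265350

Hook-length formula: f^λ = n! / Π hook(c), product over all cells c of the Young diagram. For λ = (5, 3, 3, 3, 2, 1, 1), n = 18 boxes. Hook lengths by row (left-to-right, top-to-bottom): [11, 8, 6, 2, 1]; [8, 5, 3]; [7, 4, 2]; [6, 3, 1]; [4, 1]; [2]; [1]. Product of hooks = 1021870080. So f^λ = 18! / 1021870080 = 6402373705728000 / 1021870080 = 6265350.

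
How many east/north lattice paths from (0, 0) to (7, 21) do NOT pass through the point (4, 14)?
Number of paths = 816840

Total paths from (0, 0) to (7, 21): C(28, 7) = 1184040. Paths through (4, 14): (paths (0, 0) → (4, 14)) × (paths (4, 14) → (7, 21)) = C(18, 4) · C(10, 3) = 3060 · 120 = 367200. Avoidance count = 1184040 − 367200 = 816840.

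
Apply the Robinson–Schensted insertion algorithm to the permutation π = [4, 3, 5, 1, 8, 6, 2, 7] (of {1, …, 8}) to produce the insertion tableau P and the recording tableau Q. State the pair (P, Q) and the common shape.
P = [1, 2, 6, 7] / [3, 5] / [4, 8];  Q = [1, 3, 5, 8] / [2, 6] / [4, 7];  common shape = (4, 2, 2)

Row-insert the values π_1, π_2, … into P one at a time, bumping the leftmost entry strictly greater than the inserted value down to the next row. The recording tableau Q records, in position (i, j), the step at which that cell was added to P.
  Insert 4 (step 1): P = [4];  Q = [1]
  Insert 3 (step 2): P = [3] / [4];  Q = [1] / [2]
  Insert 5 (step 3): P = [3, 5] / [4];  Q = [1, 3] / [2]
  Insert 1 (step 4): P = [1, 5] / [3] / [4];  Q = [1, 3] / [2] / [4]
  Insert 8 (step 5): P = [1, 5, 8] / [3] / [4];  Q = [1, 3, 5] / [2] / [4]
  Insert 6 (step 6): P = [1, 5, 6] / [3, 8] / [4];  Q = [1, 3, 5] / [2, 6] / [4]
  Insert 2 (step 7): P = [1, 2, 6] / [3, 5] / [4, 8];  Q = [1, 3, 5] / [2, 6] / [4, 7]
  Insert 7 (step 8): P = [1, 2, 6, 7] / [3, 5] / [4, 8];  Q = [1, 3, 5, 8] / [2, 6] / [4, 7]
Final shape: (4, 2, 2).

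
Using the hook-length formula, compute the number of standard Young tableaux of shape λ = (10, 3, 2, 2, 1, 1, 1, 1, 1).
# SYT of shape (10, 3, 2, 2, 1, 1, 1, 1, 1) = 213393180

Hook-length formula: f^λ = n! / Π hook(c), product over all cells c of the Young diagram. For λ = (10, 3, 2, 2, 1, 1, 1, 1, 1), n = 22 boxes. Hook lengths by row (left-to-right, top-to-bottom): [18, 12, 9, 7, 6, 5, 4, 3, 2, 1]; [10, 4, 1]; [8, 2]; [7, 1]; [5]; [4]; [3]; [2]; [1]. Product of hooks = 5267275776000. So f^λ = 22! / 5267275776000 = 1124000727777607680000 / 5267275776000 = 213393180.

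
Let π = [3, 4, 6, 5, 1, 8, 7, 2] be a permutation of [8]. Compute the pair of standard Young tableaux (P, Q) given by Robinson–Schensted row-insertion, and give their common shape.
P = [1, 2, 5, 7] / [3, 4] / [6, 8];  Q = [1, 2, 3, 6] / [4, 7] / [5, 8];  common shape = (4, 2, 2)

Row-insert the values π_1, π_2, … into P one at a time, bumping the leftmost entry strictly greater than the inserted value down to the next row. The recording tableau Q records, in position (i, j), the step at which that cell was added to P.
  Insert 3 (step 1): P = [3];  Q = [1]
  Insert 4 (step 2): P = [3, 4];  Q = [1, 2]
  Insert 6 (step 3): P = [3, 4, 6];  Q = [1, 2, 3]
  Insert 5 (step 4): P = [3, 4, 5] / [6];  Q = [1, 2, 3] / [4]
  Insert 1 (step 5): P = [1, 4, 5] / [3] / [6];  Q = [1, 2, 3] / [4] / [5]
  Insert 8 (step 6): P = [1, 4, 5, 8] / [3] / [6];  Q = [1, 2, 3, 6] / [4] / [5]
  Insert 7 (step 7): P = [1, 4, 5, 7] / [3, 8] / [6];  Q = [1, 2, 3, 6] / [4, 7] / [5]
  Insert 2 (step 8): P = [1, 2, 5, 7] / [3, 4] / [6, 8];  Q = [1, 2, 3, 6] / [4, 7] / [5, 8]
Final shape: (4, 2, 2).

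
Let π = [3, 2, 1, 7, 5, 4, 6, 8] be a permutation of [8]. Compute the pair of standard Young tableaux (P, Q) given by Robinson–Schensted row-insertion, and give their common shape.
P = [1, 4, 6, 8] / [2, 5] / [3, 7];  Q = [1, 4, 7, 8] / [2, 5] / [3, 6];  common shape = (4, 2, 2)

Row-insert the values π_1, π_2, … into P one at a time, bumping the leftmost entry strictly greater than the inserted value down to the next row. The recording tableau Q records, in position (i, j), the step at which that cell was added to P.
  Insert 3 (step 1): P = [3];  Q = [1]
  Insert 2 (step 2): P = [2] / [3];  Q = [1] / [2]
  Insert 1 (step 3): P = [1] / [2] / [3];  Q = [1] / [2] / [3]
  Insert 7 (step 4): P = [1, 7] / [2] / [3];  Q = [1, 4] / [2] / [3]
  Insert 5 (step 5): P = [1, 5] / [2, 7] / [3];  Q = [1, 4] / [2, 5] / [3]
  Insert 4 (step 6): P = [1, 4] / [2, 5] / [3, 7];  Q = [1, 4] / [2, 5] / [3, 6]
  Insert 6 (step 7): P = [1, 4, 6] / [2, 5] / [3, 7];  Q = [1, 4, 7] / [2, 5] / [3, 6]
  Insert 8 (step 8): P = [1, 4, 6, 8] / [2, 5] / [3, 7];  Q = [1, 4, 7, 8] / [2, 5] / [3, 6]
Final shape: (4, 2, 2).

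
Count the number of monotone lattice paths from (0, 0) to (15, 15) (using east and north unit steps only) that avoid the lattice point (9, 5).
Number of paths = 139085504

Total paths from (0, 0) to (15, 15): C(30, 15) = 155117520. Paths through (9, 5): (paths (0, 0) → (9, 5)) × (paths (9, 5) → (15, 15)) = C(14, 9) · C(16, 6) = 2002 · 8008 = 16032016. Avoidance count = 155117520 − 16032016 = 139085504.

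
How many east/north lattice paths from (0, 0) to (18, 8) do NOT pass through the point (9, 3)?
Number of paths = 1121835

Total paths from (0, 0) to (18, 8): C(26, 18) = 1562275. Paths through (9, 3): (paths (0, 0) → (9, 3)) × (paths (9, 3) → (18, 8)) = C(12, 9) · C(14, 9) = 220 · 2002 = 440440. Avoidance count = 1562275 − 440440 = 1121835.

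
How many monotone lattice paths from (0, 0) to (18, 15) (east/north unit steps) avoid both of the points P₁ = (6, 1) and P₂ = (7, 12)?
Number of paths = 951243764

Inclusion–exclusion. Total paths: C(33, 18) = 1037158320. Through P₁: C(7, 6)·C(26, 12) = 67603900. Through P₂: C(19, 7)·C(14, 11) = 18341232. Since P₁ is strictly southwest of P₂, a monotone path through both must visit P₁ then P₂; paths through both = C(7, 6)·C(12, 1)·C(14, 11) = 30576. Avoid both = 1037158320 − 67603900 − 18341232 + 30576 = 951243764.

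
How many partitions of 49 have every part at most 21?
p(49, parts ≤ 21) = 158800

Use the recurrence p(n, m) = p(n, m−1) + p(n−m, m): either the largest part is < m (count p(n, m−1)) or the largest part is exactly m (remove one copy of m, count p(n−m, m)). With p(0, ·) = 1 this gives p(49, parts ≤ 21) = 158800. (By conjugating Young diagrams, this also counts partitions of 49 into at most 21 parts.)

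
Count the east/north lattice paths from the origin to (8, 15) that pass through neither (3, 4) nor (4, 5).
Number of paths = 281378

Inclusion–exclusion. Total paths: C(23, 8) = 490314. Through P₁: C(7, 3)·C(16, 5) = 152880. Through P₂: C(9, 4)·C(14, 4) = 126126. Since P₁ is strictly southwest of P₂, a monotone path through both must visit P₁ then P₂; paths through both = C(7, 3)·C(2, 1)·C(14, 4) = 70070. Avoid both = 490314 − 152880 − 126126 + 70070 = 281378.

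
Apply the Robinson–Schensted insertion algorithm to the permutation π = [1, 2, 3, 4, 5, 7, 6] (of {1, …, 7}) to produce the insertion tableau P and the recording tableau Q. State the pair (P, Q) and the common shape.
P = [1, 2, 3, 4, 5, 6] / [7];  Q = [1, 2, 3, 4, 5, 6] / [7];  common shape = (6, 1)

Row-insert the values π_1, π_2, … into P one at a time, bumping the leftmost entry strictly greater than the inserted value down to the next row. The recording tableau Q records, in position (i, j), the step at which that cell was added to P.
  Insert 1 (step 1): P = [1];  Q = [1]
  Insert 2 (step 2): P = [1, 2];  Q = [1, 2]
  Insert 3 (step 3): P = [1, 2, 3];  Q = [1, 2, 3]
  Insert 4 (step 4): P = [1, 2, 3, 4];  Q = [1, 2, 3, 4]
  Insert 5 (step 5): P = [1, 2, 3, 4, 5];  Q = [1, 2, 3, 4, 5]
  Insert 7 (step 6): P = [1, 2, 3, 4, 5, 7];  Q = [1, 2, 3, 4, 5, 6]
  Insert 6 (step 7): P = [1, 2, 3, 4, 5, 6] / [7];  Q = [1, 2, 3, 4, 5, 6] / [7]
Final shape: (6, 1).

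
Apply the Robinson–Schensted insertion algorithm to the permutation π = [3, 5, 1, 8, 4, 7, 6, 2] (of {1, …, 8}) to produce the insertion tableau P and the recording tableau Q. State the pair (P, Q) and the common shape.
P = [1, 2, 6] / [3, 4, 7] / [5] / [8];  Q = [1, 2, 4] / [3, 5, 6] / [7] / [8];  common shape = (3, 3, 1, 1)

Row-insert the values π_1, π_2, … into P one at a time, bumping the leftmost entry strictly greater than the inserted value down to the next row. The recording tableau Q records, in position (i, j), the step at which that cell was added to P.
  Insert 3 (step 1): P = [3];  Q = [1]
  Insert 5 (step 2): P = [3, 5];  Q = [1, 2]
  Insert 1 (step 3): P = [1, 5] / [3];  Q = [1, 2] / [3]
  Insert 8 (step 4): P = [1, 5, 8] / [3];  Q = [1, 2, 4] / [3]
  Insert 4 (step 5): P = [1, 4, 8] / [3, 5];  Q = [1, 2, 4] / [3, 5]
  Insert 7 (step 6): P = [1, 4, 7] / [3, 5, 8];  Q = [1, 2, 4] / [3, 5, 6]
  Insert 6 (step 7): P = [1, 4, 6] / [3, 5, 7] / [8];  Q = [1, 2, 4] / [3, 5, 6] / [7]
  Insert 2 (step 8): P = [1, 2, 6] / [3, 4, 7] / [5] / [8];  Q = [1, 2, 4] / [3, 5, 6] / [7] / [8]
Final shape: (3, 3, 1, 1).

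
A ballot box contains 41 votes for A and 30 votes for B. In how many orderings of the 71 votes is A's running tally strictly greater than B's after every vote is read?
Strict-lead orderings = 14849393674136062888

Total orderings of the 71 votes with 41 for A: C(71, 41) = 95846086442150951368. By the Bertrand ballot formula (Cycle Lemma / reflection principle), the number of orderings in which A is strictly ahead of B throughout is (p − q)/(p + q) · C(p + q, p) = (41 − 30)/(41 + 30) · 95846086442150951368 = 14849393674136062888.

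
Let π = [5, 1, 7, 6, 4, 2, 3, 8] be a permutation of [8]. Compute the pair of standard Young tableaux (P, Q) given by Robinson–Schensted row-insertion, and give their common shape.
P = [1, 2, 3, 8] / [4, 6] / [5] / [7];  Q = [1, 3, 7, 8] / [2, 4] / [5] / [6];  common shape = (4, 2, 1, 1)

Row-insert the values π_1, π_2, … into P one at a time, bumping the leftmost entry strictly greater than the inserted value down to the next row. The recording tableau Q records, in position (i, j), the step at which that cell was added to P.
  Insert 5 (step 1): P = [5];  Q = [1]
  Insert 1 (step 2): P = [1] / [5];  Q = [1] / [2]
  Insert 7 (step 3): P = [1, 7] / [5];  Q = [1, 3] / [2]
  Insert 6 (step 4): P = [1, 6] / [5, 7];  Q = [1, 3] / [2, 4]
  Insert 4 (step 5): P = [1, 4] / [5, 6] / [7];  Q = [1, 3] / [2, 4] / [5]
  Insert 2 (step 6): P = [1, 2] / [4, 6] / [5] / [7];  Q = [1, 3] / [2, 4] / [5] / [6]
  Insert 3 (step 7): P = [1, 2, 3] / [4, 6] / [5] / [7];  Q = [1, 3, 7] / [2, 4] / [5] / [6]
  Insert 8 (step 8): P = [1, 2, 3, 8] / [4, 6] / [5] / [7];  Q = [1, 3, 7, 8] / [2, 4] / [5] / [6]
Final shape: (4, 2, 1, 1).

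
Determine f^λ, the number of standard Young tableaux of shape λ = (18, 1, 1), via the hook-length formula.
# SYT of shape (18, 1, 1) = 171

Hook-length formula: f^λ = n! / Π hook(c), product over all cells c of the Young diagram. For λ = (18, 1, 1), n = 20 boxes. Hook lengths by row (left-to-right, top-to-bottom): [20, 17, 16, 15, 14, 13, 12, 11, 10, 9, 8, 7, 6, 5, 4, 3, 2, 1]; [2]; [1]. Product of hooks = 14227497123840000. So f^λ = 20! / 14227497123840000 = 2432902008176640000 / 14227497123840000 = 171.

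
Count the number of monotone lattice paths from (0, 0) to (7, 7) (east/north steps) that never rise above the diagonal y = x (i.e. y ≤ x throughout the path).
Number of paths = 429

By the reflection principle (André's argument), the number of monotone paths to (7, 7) with n ≤ m that never go above y = x is C(14, 7) − C(14, 8) = 3432 − 3003 = 429.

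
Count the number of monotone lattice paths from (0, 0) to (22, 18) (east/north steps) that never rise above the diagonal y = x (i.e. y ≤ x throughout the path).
Number of paths = 24647883000

By the reflection principle (André's argument), the number of monotone paths to (22, 18) with n ≤ m that never go above y = x is C(40, 22) − C(40, 23) = 113380261800 − 88732378800 = 24647883000.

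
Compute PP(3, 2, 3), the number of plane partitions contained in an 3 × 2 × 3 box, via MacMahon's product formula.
PP(3, 2, 3) = 175

Evaluate the triple product over i = 1..3, j = 1..2, k = 1..3. The factors are (2/1) · (3/2) · (4/3) · (3/2) · (4/3) · (5/4) · (3/2) · (4/3) · … (18 factors total). The numerators and denominators telescope so the product is an integer; carrying out the multiplication exactly gives PP(3, 2, 3) = 175.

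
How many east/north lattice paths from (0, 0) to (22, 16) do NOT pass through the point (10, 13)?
Number of paths = 21719424400

Total paths from (0, 0) to (22, 16): C(38, 22) = 22239974430. Paths through (10, 13): (paths (0, 0) → (10, 13)) × (paths (10, 13) → (22, 16)) = C(23, 10) · C(15, 12) = 1144066 · 455 = 520550030. Avoidance count = 22239974430 − 520550030 = 21719424400.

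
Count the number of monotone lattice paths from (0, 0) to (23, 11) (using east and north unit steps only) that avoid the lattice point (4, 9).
Number of paths = 285947610

Total paths from (0, 0) to (23, 11): C(34, 23) = 286097760. Paths through (4, 9): (paths (0, 0) → (4, 9)) × (paths (4, 9) → (23, 11)) = C(13, 4) · C(21, 19) = 715 · 210 = 150150. Avoidance count = 286097760 − 150150 = 285947610.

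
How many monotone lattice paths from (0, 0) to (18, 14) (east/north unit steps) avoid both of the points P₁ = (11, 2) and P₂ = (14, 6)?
Number of paths = 449670486

Inclusion–exclusion. Total paths: C(32, 18) = 471435600. Through P₁: C(13, 11)·C(19, 7) = 3930264. Through P₂: C(20, 14)·C(12, 4) = 19186200. Since P₁ is strictly southwest of P₂, a monotone path through both must visit P₁ then P₂; paths through both = C(13, 11)·C(7, 3)·C(12, 4) = 1351350. Avoid both = 471435600 − 3930264 − 19186200 + 1351350 = 449670486.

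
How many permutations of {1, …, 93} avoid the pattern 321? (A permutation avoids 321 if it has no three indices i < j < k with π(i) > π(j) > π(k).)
C_93 = 60960876535340415751462563580829648891969728907438000

These 321-avoiding permutations are counted by the Catalan number C_n = (1/(n + 1)) · C(2n, n). For n = 93: C_93 = (1/94) · C(186, 93) = 5730322394321999080637480976597986995845154517299172000/94 = 60960876535340415751462563580829648891969728907438000.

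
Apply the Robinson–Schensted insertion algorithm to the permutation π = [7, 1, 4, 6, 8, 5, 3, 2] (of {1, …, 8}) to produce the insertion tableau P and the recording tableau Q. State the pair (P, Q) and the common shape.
P = [1, 2, 5, 8] / [3] / [4] / [6] / [7];  Q = [1, 3, 4, 5] / [2] / [6] / [7] / [8];  common shape = (4, 1, 1, 1, 1)

Row-insert the values π_1, π_2, … into P one at a time, bumping the leftmost entry strictly greater than the inserted value down to the next row. The recording tableau Q records, in position (i, j), the step at which that cell was added to P.
  Insert 7 (step 1): P = [7];  Q = [1]
  Insert 1 (step 2): P = [1] / [7];  Q = [1] / [2]
  Insert 4 (step 3): P = [1, 4] / [7];  Q = [1, 3] / [2]
  Insert 6 (step 4): P = [1, 4, 6] / [7];  Q = [1, 3, 4] / [2]
  Insert 8 (step 5): P = [1, 4, 6, 8] / [7];  Q = [1, 3, 4, 5] / [2]
  Insert 5 (step 6): P = [1, 4, 5, 8] / [6] / [7];  Q = [1, 3, 4, 5] / [2] / [6]
  Insert 3 (step 7): P = [1, 3, 5, 8] / [4] / [6] / [7];  Q = [1, 3, 4, 5] / [2] / [6] / [7]
  Insert 2 (step 8): P = [1, 2, 5, 8] / [3] / [4] / [6] / [7];  Q = [1, 3, 4, 5] / [2] / [6] / [7] / [8]
Final shape: (4, 1, 1, 1, 1).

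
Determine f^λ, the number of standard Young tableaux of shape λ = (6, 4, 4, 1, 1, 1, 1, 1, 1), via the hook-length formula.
# SYT of shape (6, 4, 4, 1, 1, 1, 1, 1, 1) = 36279360

Hook-length formula: f^λ = n! / Π hook(c), product over all cells c of the Young diagram. For λ = (6, 4, 4, 1, 1, 1, 1, 1, 1), n = 20 boxes. Hook lengths by row (left-to-right, top-to-bottom): [14, 7, 6, 5, 2, 1]; [11, 4, 3, 2]; [10, 3, 2, 1]; [6]; [5]; [4]; [3]; [2]; [1]. Product of hooks = 67060224000. So f^λ = 20! / 67060224000 = 2432902008176640000 / 67060224000 = 36279360.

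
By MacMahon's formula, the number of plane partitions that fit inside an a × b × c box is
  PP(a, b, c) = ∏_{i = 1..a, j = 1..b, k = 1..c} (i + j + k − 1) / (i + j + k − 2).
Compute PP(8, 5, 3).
PP(8, 5, 3) = 61408347

Evaluate the triple product over i = 1..8, j = 1..5, k = 1..3. The factors are (2/1) · (3/2) · (4/3) · (3/2) · (4/3) · (5/4) · (4/3) · (5/4) · … (120 factors total). The numerators and denominators telescope so the product is an integer; carrying out the multiplication exactly gives PP(8, 5, 3) = 61408347.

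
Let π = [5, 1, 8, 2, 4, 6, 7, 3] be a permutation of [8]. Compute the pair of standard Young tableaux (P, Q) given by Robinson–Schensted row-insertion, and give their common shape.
P = [1, 2, 3, 6, 7] / [4, 8] / [5];  Q = [1, 3, 5, 6, 7] / [2, 4] / [8];  common shape = (5, 2, 1)

Row-insert the values π_1, π_2, … into P one at a time, bumping the leftmost entry strictly greater than the inserted value down to the next row. The recording tableau Q records, in position (i, j), the step at which that cell was added to P.
  Insert 5 (step 1): P = [5];  Q = [1]
  Insert 1 (step 2): P = [1] / [5];  Q = [1] / [2]
  Insert 8 (step 3): P = [1, 8] / [5];  Q = [1, 3] / [2]
  Insert 2 (step 4): P = [1, 2] / [5, 8];  Q = [1, 3] / [2, 4]
  Insert 4 (step 5): P = [1, 2, 4] / [5, 8];  Q = [1, 3, 5] / [2, 4]
  Insert 6 (step 6): P = [1, 2, 4, 6] / [5, 8];  Q = [1, 3, 5, 6] / [2, 4]
  Insert 7 (step 7): P = [1, 2, 4, 6, 7] / [5, 8];  Q = [1, 3, 5, 6, 7] / [2, 4]
  Insert 3 (step 8): P = [1, 2, 3, 6, 7] / [4, 8] / [5];  Q = [1, 3, 5, 6, 7] / [2, 4] / [8]
Final shape: (5, 2, 1).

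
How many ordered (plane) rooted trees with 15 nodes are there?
C_14 = 2674440

These ordered rooted trees are counted by the Catalan number C_n = (1/(n + 1)) · C(2n, n). For n = 14: C_14 = (1/15) · C(28, 14) = 40116600/15 = 2674440.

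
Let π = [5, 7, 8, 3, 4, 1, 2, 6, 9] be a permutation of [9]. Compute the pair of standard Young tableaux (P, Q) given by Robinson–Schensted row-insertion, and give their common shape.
P = [1, 2, 6, 9] / [3, 4, 8] / [5, 7];  Q = [1, 2, 3, 9] / [4, 5, 8] / [6, 7];  common shape = (4, 3, 2)

Row-insert the values π_1, π_2, … into P one at a time, bumping the leftmost entry strictly greater than the inserted value down to the next row. The recording tableau Q records, in position (i, j), the step at which that cell was added to P.
  Insert 5 (step 1): P = [5];  Q = [1]
  Insert 7 (step 2): P = [5, 7];  Q = [1, 2]
  Insert 8 (step 3): P = [5, 7, 8];  Q = [1, 2, 3]
  Insert 3 (step 4): P = [3, 7, 8] / [5];  Q = [1, 2, 3] / [4]
  Insert 4 (step 5): P = [3, 4, 8] / [5, 7];  Q = [1, 2, 3] / [4, 5]
  Insert 1 (step 6): P = [1, 4, 8] / [3, 7] / [5];  Q = [1, 2, 3] / [4, 5] / [6]
  Insert 2 (step 7): P = [1, 2, 8] / [3, 4] / [5, 7];  Q = [1, 2, 3] / [4, 5] / [6, 7]
  Insert 6 (step 8): P = [1, 2, 6] / [3, 4, 8] / [5, 7];  Q = [1, 2, 3] / [4, 5, 8] / [6, 7]
  Insert 9 (step 9): P = [1, 2, 6, 9] / [3, 4, 8] / [5, 7];  Q = [1, 2, 3, 9] / [4, 5, 8] / [6, 7]
Final shape: (4, 3, 2).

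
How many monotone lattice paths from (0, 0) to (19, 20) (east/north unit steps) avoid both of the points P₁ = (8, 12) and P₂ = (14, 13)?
Number of paths = 44214403950

Inclusion–exclusion. Total paths: C(39, 19) = 68923264410. Through P₁: C(20, 8)·C(19, 11) = 9521064540. Through P₂: C(27, 14)·C(12, 5) = 15886173600. Since P₁ is strictly southwest of P₂, a monotone path through both must visit P₁ then P₂; paths through both = C(20, 8)·C(7, 6)·C(12, 5) = 698377680. Avoid both = 68923264410 − 9521064540 − 15886173600 + 698377680 = 44214403950.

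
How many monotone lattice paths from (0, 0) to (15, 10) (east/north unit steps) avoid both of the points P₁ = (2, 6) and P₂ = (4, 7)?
Number of paths = 3112576

Inclusion–exclusion. Total paths: C(25, 15) = 3268760. Through P₁: C(8, 2)·C(17, 13) = 66640. Through P₂: C(11, 4)·C(14, 11) = 120120. Since P₁ is strictly southwest of P₂, a monotone path through both must visit P₁ then P₂; paths through both = C(8, 2)·C(3, 2)·C(14, 11) = 30576. Avoid both = 3268760 − 66640 − 120120 + 30576 = 3112576.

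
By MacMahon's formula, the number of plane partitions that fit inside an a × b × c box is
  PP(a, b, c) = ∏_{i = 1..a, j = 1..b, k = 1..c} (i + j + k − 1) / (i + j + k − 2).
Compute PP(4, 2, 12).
PP(4, 2, 12) = 866320

Evaluate the triple product over i = 1..4, j = 1..2, k = 1..12. The factors are (2/1) · (3/2) · (4/3) · (5/4) · (6/5) · (7/6) · (8/7) · (9/8) · … (96 factors total). The numerators and denominators telescope so the product is an integer; carrying out the multiplication exactly gives PP(4, 2, 12) = 866320.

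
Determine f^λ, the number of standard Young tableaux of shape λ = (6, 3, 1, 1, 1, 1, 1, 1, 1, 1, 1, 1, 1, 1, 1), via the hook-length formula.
# SYT of shape (6, 3, 1, 1, 1, 1, 1, 1, 1, 1, 1, 1, 1, 1, 1) = 1566873

Hook-length formula: f^λ = n! / Π hook(c), product over all cells c of the Young diagram. For λ = (6, 3, 1, 1, 1, 1, 1, 1, 1, 1, 1, 1, 1, 1, 1), n = 22 boxes. Hook lengths by row (left-to-right, top-to-bottom): [20, 6, 5, 3, 2, 1]; [16, 2, 1]; [13]; [12]; [11]; [10]; [9]; [8]; [7]; [6]; [5]; [4]; [3]; [2]; [1]. Product of hooks = 717352796160000. So f^λ = 22! / 717352796160000 = 1124000727777607680000 / 717352796160000 = 1566873.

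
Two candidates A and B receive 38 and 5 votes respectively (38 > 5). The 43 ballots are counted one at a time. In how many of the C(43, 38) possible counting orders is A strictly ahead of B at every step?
Strict-lead orderings = 738738

Total orderings of the 43 votes with 38 for A: C(43, 38) = 962598. By the Bertrand ballot formula (Cycle Lemma / reflection principle), the number of orderings in which A is strictly ahead of B throughout is (p − q)/(p + q) · C(p + q, p) = (38 − 5)/(38 + 5) · 962598 = 738738.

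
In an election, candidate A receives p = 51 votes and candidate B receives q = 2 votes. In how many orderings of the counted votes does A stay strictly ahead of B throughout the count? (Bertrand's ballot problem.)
Strict-lead orderings = 1274

Total orderings of the 53 votes with 51 for A: C(53, 51) = 1378. By the Bertrand ballot formula (Cycle Lemma / reflection principle), the number of orderings in which A is strictly ahead of B throughout is (p − q)/(p + q) · C(p + q, p) = (51 − 2)/(51 + 2) · 1378 = 1274.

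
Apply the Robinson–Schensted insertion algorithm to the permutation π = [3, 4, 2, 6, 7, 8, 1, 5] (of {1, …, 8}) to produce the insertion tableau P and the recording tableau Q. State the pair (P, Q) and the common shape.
P = [1, 4, 5, 7, 8] / [2, 6] / [3];  Q = [1, 2, 4, 5, 6] / [3, 8] / [7];  common shape = (5, 2, 1)

Row-insert the values π_1, π_2, … into P one at a time, bumping the leftmost entry strictly greater than the inserted value down to the next row. The recording tableau Q records, in position (i, j), the step at which that cell was added to P.
  Insert 3 (step 1): P = [3];  Q = [1]
  Insert 4 (step 2): P = [3, 4];  Q = [1, 2]
  Insert 2 (step 3): P = [2, 4] / [3];  Q = [1, 2] / [3]
  Insert 6 (step 4): P = [2, 4, 6] / [3];  Q = [1, 2, 4] / [3]
  Insert 7 (step 5): P = [2, 4, 6, 7] / [3];  Q = [1, 2, 4, 5] / [3]
  Insert 8 (step 6): P = [2, 4, 6, 7, 8] / [3];  Q = [1, 2, 4, 5, 6] / [3]
  Insert 1 (step 7): P = [1, 4, 6, 7, 8] / [2] / [3];  Q = [1, 2, 4, 5, 6] / [3] / [7]
  Insert 5 (step 8): P = [1, 4, 5, 7, 8] / [2, 6] / [3];  Q = [1, 2, 4, 5, 6] / [3, 8] / [7]
Final shape: (5, 2, 1).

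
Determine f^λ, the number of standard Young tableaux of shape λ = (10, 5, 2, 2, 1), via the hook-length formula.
# SYT of shape (10, 5, 2, 2, 1) = 34641750

Hook-length formula: f^λ = n! / Π hook(c), product over all cells c of the Young diagram. For λ = (10, 5, 2, 2, 1), n = 20 boxes. Hook lengths by row (left-to-right, top-to-bottom): [14, 12, 9, 8, 7, 5, 4, 3, 2, 1]; [8, 6, 3, 2, 1]; [4, 2]; [3, 1]; [1]. Product of hooks = 70230343680. So f^λ = 20! / 70230343680 = 2432902008176640000 / 70230343680 = 34641750.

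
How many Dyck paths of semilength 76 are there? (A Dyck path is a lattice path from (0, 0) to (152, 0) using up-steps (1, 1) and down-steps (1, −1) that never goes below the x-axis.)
C_76 = 4790408930363303911328386208394864461024520

These Dyck paths are counted by the Catalan number C_n = (1/(n + 1)) · C(2n, n). For n = 76: C_76 = (1/77) · C(152, 76) = 368861487637974401172285738046404563498888040/77 = 4790408930363303911328386208394864461024520.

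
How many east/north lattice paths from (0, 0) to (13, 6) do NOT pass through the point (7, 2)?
Number of paths = 19572

Total paths from (0, 0) to (13, 6): C(19, 13) = 27132. Paths through (7, 2): (paths (0, 0) → (7, 2)) × (paths (7, 2) → (13, 6)) = C(9, 7) · C(10, 6) = 36 · 210 = 7560. Avoidance count = 27132 − 7560 = 19572.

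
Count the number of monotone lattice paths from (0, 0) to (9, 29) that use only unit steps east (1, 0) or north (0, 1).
Number of paths = 163011640

A monotone lattice path from (0, 0) to (9, 29) consists of 9 east steps and 29 north steps in some order, so it is determined by which 9 of the 38 steps are east. The count is C(38, 9) = 163011640.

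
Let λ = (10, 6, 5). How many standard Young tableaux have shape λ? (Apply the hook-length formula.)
# SYT of shape (10, 6, 5) = 12345060

Hook-length formula: f^λ = n! / Π hook(c), product over all cells c of the Young diagram. For λ = (10, 6, 5), n = 21 boxes. Hook lengths by row (left-to-right, top-to-bottom): [12, 11, 10, 9, 8, 6, 4, 3, 2, 1]; [7, 6, 5, 4, 3, 1]; [5, 4, 3, 2, 1]. Product of hooks = 4138573824000. So f^λ = 21! / 4138573824000 = 51090942171709440000 / 4138573824000 = 12345060.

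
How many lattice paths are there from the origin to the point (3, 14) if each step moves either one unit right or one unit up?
Number of paths = 680

A monotone lattice path from (0, 0) to (3, 14) consists of 3 east steps and 14 north steps in some order, so it is determined by which 3 of the 17 steps are east. The count is C(17, 3) = 680.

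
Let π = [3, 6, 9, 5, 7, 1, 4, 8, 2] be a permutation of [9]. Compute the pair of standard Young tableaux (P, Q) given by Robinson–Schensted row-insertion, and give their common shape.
P = [1, 2, 7, 8] / [3, 4] / [5, 9] / [6];  Q = [1, 2, 3, 8] / [4, 5] / [6, 7] / [9];  common shape = (4, 2, 2, 1)

Row-insert the values π_1, π_2, … into P one at a time, bumping the leftmost entry strictly greater than the inserted value down to the next row. The recording tableau Q records, in position (i, j), the step at which that cell was added to P.
  Insert 3 (step 1): P = [3];  Q = [1]
  Insert 6 (step 2): P = [3, 6];  Q = [1, 2]
  Insert 9 (step 3): P = [3, 6, 9];  Q = [1, 2, 3]
  Insert 5 (step 4): P = [3, 5, 9] / [6];  Q = [1, 2, 3] / [4]
  Insert 7 (step 5): P = [3, 5, 7] / [6, 9];  Q = [1, 2, 3] / [4, 5]
  Insert 1 (step 6): P = [1, 5, 7] / [3, 9] / [6];  Q = [1, 2, 3] / [4, 5] / [6]
  Insert 4 (step 7): P = [1, 4, 7] / [3, 5] / [6, 9];  Q = [1, 2, 3] / [4, 5] / [6, 7]
  Insert 8 (step 8): P = [1, 4, 7, 8] / [3, 5] / [6, 9];  Q = [1, 2, 3, 8] / [4, 5] / [6, 7]
  Insert 2 (step 9): P = [1, 2, 7, 8] / [3, 4] / [5, 9] / [6];  Q = [1, 2, 3, 8] / [4, 5] / [6, 7] / [9]
Final shape: (4, 2, 2, 1).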